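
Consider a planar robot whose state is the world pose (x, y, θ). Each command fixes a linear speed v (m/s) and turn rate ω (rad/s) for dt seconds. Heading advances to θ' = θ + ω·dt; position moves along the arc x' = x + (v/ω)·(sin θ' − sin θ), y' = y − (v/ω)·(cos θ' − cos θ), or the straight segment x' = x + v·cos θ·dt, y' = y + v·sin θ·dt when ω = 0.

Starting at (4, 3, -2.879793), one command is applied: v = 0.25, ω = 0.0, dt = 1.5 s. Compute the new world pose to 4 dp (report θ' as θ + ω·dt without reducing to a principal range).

θ' = -2.8798 + 0.0·1.5 = -2.8798
ω = 0 → straight: x' = 4 + 0.25·cos(-2.8798)·1.5 = 3.6378
y' = 3 + 0.25·sin(-2.8798)·1.5 = 2.9029

(3.6378, 2.9029, -2.8798)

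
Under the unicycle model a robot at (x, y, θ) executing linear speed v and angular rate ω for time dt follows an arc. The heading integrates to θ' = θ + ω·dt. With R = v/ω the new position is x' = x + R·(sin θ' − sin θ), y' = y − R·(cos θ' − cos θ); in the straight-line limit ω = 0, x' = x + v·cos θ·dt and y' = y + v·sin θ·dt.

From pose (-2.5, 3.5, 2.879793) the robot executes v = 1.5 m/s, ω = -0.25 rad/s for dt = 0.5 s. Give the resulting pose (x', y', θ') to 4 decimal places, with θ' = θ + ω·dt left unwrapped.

(-3.2104, 3.7388, 2.7548)

θ' = 2.8798 + -0.25·0.5 = 2.7548
R = v/ω = 1.5/-0.25 = -6.0000
x' = -2.5 + -6.0000·(sin 2.7548 − sin 2.8798) = -3.2104
y' = 3.5 − -6.0000·(cos 2.7548 − cos 2.8798) = 3.7388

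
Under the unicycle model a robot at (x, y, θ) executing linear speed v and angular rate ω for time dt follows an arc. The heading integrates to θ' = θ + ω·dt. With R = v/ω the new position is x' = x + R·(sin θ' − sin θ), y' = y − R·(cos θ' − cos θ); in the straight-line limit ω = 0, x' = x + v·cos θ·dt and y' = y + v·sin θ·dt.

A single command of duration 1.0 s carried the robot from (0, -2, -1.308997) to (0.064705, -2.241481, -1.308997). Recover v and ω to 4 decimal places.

v = 0.2500, ω = 0.0000

Δθ = -1.308997 − -1.308997 = 0.000000
ω = Δθ/dt = 0.000000/1.0 = 0.0000
ω = 0 → v = (Δx·cos θ + Δy·sin θ)/dt = 0.2500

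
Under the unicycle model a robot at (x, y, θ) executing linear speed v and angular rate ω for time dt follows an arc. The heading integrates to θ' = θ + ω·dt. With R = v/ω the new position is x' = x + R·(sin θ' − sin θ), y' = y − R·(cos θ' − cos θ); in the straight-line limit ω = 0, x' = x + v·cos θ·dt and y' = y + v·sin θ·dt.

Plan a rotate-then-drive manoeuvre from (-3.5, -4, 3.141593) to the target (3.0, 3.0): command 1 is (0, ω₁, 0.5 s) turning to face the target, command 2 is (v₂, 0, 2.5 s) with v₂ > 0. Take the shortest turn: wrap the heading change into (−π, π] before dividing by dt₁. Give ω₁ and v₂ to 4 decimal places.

heading to target = atan2(3−-4, 3−-3.5) = 0.8224
Δθ = wrap(0.8224 − 3.1416) = -2.3192; ω₁ = Δθ/dt₁ = -4.6383
distance = √((3−-3.5)² + (3−-4)²) = 9.5525; v₂ = distance/dt₂ = 3.8210

ω₁ = -4.6383, v₂ = 3.8210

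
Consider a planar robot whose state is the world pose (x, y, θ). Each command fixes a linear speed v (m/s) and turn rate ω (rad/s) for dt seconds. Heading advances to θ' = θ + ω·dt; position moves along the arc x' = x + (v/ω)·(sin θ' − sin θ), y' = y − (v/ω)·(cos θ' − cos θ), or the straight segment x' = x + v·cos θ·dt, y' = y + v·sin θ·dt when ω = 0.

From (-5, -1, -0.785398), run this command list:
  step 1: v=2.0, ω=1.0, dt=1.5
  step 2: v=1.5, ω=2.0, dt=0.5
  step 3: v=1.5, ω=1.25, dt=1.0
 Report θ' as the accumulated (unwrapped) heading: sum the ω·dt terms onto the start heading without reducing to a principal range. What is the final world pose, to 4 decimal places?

(-3.0007, 0.5868, 2.9646)

step 1: θ'=0.7146 (R=2.0000) → pose (-2.2752, -1.0965, 0.7146)
step 2: θ'=1.7146 (R=0.7500) → pose (-2.0244, -0.4225, 1.7146)
step 3: θ'=2.9646 (R=1.2000) → pose (-3.0007, 0.5868, 2.9646)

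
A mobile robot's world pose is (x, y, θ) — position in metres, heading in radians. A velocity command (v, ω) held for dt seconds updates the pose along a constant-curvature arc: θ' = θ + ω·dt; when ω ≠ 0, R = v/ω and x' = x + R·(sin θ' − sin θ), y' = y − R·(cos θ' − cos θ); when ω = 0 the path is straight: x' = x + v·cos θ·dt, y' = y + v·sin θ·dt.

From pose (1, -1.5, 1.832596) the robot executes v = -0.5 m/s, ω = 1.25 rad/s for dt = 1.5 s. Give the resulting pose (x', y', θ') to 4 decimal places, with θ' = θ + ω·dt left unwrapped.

θ' = 1.8326 + 1.25·1.5 = 3.7076
R = v/ω = -0.5/1.25 = -0.4000
x' = 1 + -0.4000·(sin 3.7076 − sin 1.8326) = 1.6009
y' = -1.5 − -0.4000·(cos 3.7076 − cos 1.8326) = -1.7341

(1.6009, -1.7341, 3.7076)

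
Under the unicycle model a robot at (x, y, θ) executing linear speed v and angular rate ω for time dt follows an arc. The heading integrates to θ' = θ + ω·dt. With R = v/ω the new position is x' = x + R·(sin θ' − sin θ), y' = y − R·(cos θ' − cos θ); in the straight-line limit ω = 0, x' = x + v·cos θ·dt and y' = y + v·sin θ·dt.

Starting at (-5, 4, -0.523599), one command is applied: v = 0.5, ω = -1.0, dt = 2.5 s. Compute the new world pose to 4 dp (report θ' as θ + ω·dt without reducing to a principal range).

θ' = -0.5236 + -1.0·2.5 = -3.0236
R = v/ω = 0.5/-1.0 = -0.5000
x' = -5 + -0.5000·(sin -3.0236 − sin -0.5236) = -5.1911
y' = 4 − -0.5000·(cos -3.0236 − cos -0.5236) = 3.0705

(-5.1911, 3.0705, -3.0236)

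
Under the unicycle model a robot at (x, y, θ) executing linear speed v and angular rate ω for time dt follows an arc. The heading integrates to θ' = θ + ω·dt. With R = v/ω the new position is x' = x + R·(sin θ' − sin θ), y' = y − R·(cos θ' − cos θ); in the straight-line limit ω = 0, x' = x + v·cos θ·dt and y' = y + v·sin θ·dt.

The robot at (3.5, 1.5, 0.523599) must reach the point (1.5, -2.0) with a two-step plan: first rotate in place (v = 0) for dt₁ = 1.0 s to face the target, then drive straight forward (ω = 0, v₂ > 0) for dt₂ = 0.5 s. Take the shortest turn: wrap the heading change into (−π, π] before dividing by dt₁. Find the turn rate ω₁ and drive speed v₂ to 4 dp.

ω₁ = -2.6135, v₂ = 8.0623

heading to target = atan2(-2−1.5, 1.5−3.5) = -2.0899
Δθ = wrap(-2.0899 − 0.5236) = -2.6135; ω₁ = Δθ/dt₁ = -2.6135
distance = √((1.5−3.5)² + (-2−1.5)²) = 4.0311; v₂ = distance/dt₂ = 8.0623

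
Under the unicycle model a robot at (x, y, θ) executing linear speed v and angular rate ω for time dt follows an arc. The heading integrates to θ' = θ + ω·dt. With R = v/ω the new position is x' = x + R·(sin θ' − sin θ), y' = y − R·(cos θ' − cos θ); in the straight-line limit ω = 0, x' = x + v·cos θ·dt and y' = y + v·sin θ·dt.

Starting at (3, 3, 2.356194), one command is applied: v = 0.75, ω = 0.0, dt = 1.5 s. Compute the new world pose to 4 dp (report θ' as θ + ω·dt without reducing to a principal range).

θ' = 2.3562 + 0.0·1.5 = 2.3562
ω = 0 → straight: x' = 3 + 0.75·cos(2.3562)·1.5 = 2.2045
y' = 3 + 0.75·sin(2.3562)·1.5 = 3.7955

(2.2045, 3.7955, 2.3562)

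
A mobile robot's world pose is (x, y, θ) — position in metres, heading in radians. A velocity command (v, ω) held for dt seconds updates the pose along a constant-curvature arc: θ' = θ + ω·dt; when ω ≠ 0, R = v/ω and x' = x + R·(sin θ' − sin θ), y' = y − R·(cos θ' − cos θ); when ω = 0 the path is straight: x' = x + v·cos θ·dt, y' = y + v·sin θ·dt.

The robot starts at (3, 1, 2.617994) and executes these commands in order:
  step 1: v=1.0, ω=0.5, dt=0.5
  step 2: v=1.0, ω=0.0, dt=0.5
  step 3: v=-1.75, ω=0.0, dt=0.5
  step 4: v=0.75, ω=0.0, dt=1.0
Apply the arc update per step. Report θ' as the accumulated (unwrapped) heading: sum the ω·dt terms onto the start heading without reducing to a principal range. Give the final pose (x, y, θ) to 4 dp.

step 1: θ'=2.8680 (R=2.0000) → pose (2.5404, 1.1936, 2.8680)
step 2: θ'=2.8680 (straight) → pose (2.0590, 1.3287, 2.8680)
step 3: θ'=2.8680 (straight) → pose (2.9014, 1.0922, 2.8680)
step 4: θ'=2.8680 (straight) → pose (2.1793, 1.2949, 2.8680)

(2.1793, 1.2949, 2.8680)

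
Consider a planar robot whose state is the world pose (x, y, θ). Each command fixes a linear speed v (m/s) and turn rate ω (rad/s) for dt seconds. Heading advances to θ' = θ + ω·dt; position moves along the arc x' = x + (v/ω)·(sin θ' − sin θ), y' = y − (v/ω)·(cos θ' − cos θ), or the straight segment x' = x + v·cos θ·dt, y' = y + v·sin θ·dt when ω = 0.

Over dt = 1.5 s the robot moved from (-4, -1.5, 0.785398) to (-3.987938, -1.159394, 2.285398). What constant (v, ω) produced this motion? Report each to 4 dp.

v = 0.2500, ω = 1.0000

Δθ = 2.285398 − 0.785398 = 1.500000
ω = Δθ/dt = 1.500000/1.5 = 1.0000
R = −Δy/(cos θ' − cos θ) = 0.2500
v = R·ω = 0.2500·1.0000 = 0.2500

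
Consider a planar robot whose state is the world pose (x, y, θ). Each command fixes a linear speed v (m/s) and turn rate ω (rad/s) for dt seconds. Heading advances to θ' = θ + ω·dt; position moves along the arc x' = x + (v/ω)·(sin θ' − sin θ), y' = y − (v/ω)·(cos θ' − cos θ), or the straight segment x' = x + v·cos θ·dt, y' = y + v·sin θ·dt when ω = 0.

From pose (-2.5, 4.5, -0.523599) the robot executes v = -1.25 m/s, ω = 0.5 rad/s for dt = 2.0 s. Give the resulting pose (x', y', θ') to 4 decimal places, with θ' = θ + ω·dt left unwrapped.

θ' = -0.5236 + 0.5·2.0 = 0.4764
R = v/ω = -1.25/0.5 = -2.5000
x' = -2.5 + -2.5000·(sin 0.4764 − sin -0.5236) = -4.8965
y' = 4.5 − -2.5000·(cos 0.4764 − cos -0.5236) = 4.5566

(-4.8965, 4.5566, 0.4764)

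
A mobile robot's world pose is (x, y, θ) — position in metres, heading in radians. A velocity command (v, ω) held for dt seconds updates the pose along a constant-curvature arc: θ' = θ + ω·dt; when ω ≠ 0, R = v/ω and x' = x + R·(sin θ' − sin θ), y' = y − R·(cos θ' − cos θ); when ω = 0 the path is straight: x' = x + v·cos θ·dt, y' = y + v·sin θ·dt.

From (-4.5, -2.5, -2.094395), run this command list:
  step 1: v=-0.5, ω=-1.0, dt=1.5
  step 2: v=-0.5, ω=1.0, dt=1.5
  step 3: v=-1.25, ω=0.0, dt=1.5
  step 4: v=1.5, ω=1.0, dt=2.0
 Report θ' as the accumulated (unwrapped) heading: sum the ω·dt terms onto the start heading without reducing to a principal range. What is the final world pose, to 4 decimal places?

step 1: θ'=-3.5944 (R=0.5000) → pose (-3.8482, -2.3004, -3.5944)
step 2: θ'=-2.0944 (R=-0.5000) → pose (-3.1965, -2.1008, -2.0944)
step 3: θ'=-2.0944 (straight) → pose (-2.2590, -0.4770, -2.0944)
step 4: θ'=-0.0944 (R=1.5000) → pose (-1.1013, -2.7203, -0.0944)

(-1.1013, -2.7203, -0.0944)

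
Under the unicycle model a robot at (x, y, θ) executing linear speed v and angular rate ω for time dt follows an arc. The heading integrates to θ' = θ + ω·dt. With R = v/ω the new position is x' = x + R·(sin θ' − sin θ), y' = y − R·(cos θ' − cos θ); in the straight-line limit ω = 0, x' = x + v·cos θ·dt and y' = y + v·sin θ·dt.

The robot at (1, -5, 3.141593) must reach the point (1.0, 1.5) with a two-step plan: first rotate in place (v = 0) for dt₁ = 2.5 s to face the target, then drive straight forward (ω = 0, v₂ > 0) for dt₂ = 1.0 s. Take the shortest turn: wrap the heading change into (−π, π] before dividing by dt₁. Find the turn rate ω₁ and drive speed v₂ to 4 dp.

ω₁ = -0.6283, v₂ = 6.5000

heading to target = atan2(1.5−-5, 1−1) = 1.5708
Δθ = wrap(1.5708 − 3.1416) = -1.5708; ω₁ = Δθ/dt₁ = -0.6283
distance = √((1−1)² + (1.5−-5)²) = 6.5000; v₂ = distance/dt₂ = 6.5000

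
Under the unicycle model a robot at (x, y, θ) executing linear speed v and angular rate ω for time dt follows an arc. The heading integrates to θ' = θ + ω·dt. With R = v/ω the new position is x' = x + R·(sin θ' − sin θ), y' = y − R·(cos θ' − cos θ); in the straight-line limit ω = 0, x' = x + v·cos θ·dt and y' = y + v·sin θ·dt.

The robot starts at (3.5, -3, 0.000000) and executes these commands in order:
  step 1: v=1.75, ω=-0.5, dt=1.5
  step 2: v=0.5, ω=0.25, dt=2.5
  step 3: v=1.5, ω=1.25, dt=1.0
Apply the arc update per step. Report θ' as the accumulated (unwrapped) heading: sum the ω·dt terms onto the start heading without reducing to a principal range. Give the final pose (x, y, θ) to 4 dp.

step 1: θ'=-0.7500 (R=-3.5000) → pose (5.8857, -3.9391, -0.7500)
step 2: θ'=-0.1250 (R=2.0000) → pose (6.9997, -4.4601, -0.1250)
step 3: θ'=1.1250 (R=1.2000) → pose (8.2320, -3.7869, 1.1250)

(8.2320, -3.7869, 1.1250)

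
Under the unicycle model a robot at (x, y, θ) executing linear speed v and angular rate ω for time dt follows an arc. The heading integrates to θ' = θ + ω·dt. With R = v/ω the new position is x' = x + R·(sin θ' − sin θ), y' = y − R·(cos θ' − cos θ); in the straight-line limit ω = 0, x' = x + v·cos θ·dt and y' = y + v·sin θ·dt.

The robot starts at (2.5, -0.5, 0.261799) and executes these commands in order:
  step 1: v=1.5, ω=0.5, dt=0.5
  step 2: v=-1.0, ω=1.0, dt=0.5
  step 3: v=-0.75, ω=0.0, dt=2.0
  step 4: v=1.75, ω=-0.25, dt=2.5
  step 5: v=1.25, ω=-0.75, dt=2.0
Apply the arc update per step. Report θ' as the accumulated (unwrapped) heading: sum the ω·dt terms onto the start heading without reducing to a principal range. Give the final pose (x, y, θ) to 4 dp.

(7.4571, 0.1323, -1.1132)

step 1: θ'=0.5118 (R=3.0000) → pose (3.1928, -0.2178, 0.5118)
step 2: θ'=1.0118 (R=-1.0000) → pose (2.8347, -0.5593, 1.0118)
step 3: θ'=1.0118 (straight) → pose (2.0392, -1.8310, 1.0118)
step 4: θ'=0.3868 (R=-7.0000) → pose (5.3332, 0.9395, 0.3868)
step 5: θ'=-1.1132 (R=-1.6667) → pose (7.4571, 0.1323, -1.1132)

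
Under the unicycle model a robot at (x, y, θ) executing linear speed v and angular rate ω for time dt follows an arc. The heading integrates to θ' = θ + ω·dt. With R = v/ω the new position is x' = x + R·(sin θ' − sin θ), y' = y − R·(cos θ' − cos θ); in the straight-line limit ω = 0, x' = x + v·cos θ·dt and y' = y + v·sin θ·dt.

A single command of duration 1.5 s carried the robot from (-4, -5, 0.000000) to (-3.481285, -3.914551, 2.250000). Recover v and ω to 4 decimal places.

Δθ = 2.250000 − 0.000000 = 2.250000
ω = Δθ/dt = 2.250000/1.5 = 1.5000
R = −Δy/(cos θ' − cos θ) = 0.6667
v = R·ω = 0.6667·1.5000 = 1.0000

v = 1.0000, ω = 1.5000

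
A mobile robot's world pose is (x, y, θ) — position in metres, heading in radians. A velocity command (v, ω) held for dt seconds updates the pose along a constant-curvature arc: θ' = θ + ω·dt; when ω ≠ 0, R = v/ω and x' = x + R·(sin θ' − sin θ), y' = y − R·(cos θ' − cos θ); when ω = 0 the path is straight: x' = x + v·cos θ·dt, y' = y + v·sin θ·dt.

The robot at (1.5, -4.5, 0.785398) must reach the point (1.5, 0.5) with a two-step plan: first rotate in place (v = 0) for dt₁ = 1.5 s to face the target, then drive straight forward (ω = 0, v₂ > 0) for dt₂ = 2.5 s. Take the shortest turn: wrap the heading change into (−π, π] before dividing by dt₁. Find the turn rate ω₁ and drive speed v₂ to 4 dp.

ω₁ = 0.5236, v₂ = 2.0000

heading to target = atan2(0.5−-4.5, 1.5−1.5) = 1.5708
Δθ = wrap(1.5708 − 0.7854) = 0.7854; ω₁ = Δθ/dt₁ = 0.5236
distance = √((1.5−1.5)² + (0.5−-4.5)²) = 5.0000; v₂ = distance/dt₂ = 2.0000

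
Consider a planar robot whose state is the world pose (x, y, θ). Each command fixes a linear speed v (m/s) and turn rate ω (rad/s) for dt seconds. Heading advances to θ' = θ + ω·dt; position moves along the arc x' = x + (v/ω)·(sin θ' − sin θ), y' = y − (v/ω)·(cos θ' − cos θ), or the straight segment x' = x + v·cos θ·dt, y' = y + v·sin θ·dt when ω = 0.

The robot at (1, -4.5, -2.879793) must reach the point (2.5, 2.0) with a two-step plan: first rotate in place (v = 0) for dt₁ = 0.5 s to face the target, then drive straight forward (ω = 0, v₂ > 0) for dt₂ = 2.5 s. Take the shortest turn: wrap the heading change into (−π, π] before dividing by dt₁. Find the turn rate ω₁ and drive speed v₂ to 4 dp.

heading to target = atan2(2−-4.5, 2.5−1) = 1.3440
Δθ = wrap(1.3440 − -2.8798) = -2.0594; ω₁ = Δθ/dt₁ = -4.1188
distance = √((2.5−1)² + (2−-4.5)²) = 6.6708; v₂ = distance/dt₂ = 2.6683

ω₁ = -4.1188, v₂ = 2.6683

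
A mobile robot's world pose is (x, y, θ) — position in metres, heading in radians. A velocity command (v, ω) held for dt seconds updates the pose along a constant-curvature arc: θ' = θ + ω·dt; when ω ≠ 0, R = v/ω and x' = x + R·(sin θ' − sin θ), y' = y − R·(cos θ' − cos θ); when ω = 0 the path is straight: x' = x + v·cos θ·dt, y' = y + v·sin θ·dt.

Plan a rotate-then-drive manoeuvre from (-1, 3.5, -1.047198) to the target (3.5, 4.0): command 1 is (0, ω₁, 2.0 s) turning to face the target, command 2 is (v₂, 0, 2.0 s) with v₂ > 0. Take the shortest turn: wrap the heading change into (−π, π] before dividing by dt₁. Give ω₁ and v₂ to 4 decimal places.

heading to target = atan2(4−3.5, 3.5−-1) = 0.1107
Δθ = wrap(0.1107 − -1.0472) = 1.1579; ω₁ = Δθ/dt₁ = 0.5789
distance = √((3.5−-1)² + (4−3.5)²) = 4.5277; v₂ = distance/dt₂ = 2.2638

ω₁ = 0.5789, v₂ = 2.2638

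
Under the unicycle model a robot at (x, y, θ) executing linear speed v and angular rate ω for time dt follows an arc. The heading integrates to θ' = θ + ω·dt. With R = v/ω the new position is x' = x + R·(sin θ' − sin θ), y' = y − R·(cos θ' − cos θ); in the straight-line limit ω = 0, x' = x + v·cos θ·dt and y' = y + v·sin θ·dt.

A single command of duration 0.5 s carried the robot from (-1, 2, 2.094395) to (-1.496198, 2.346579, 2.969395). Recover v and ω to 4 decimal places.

v = 1.2500, ω = 1.7500

Δθ = 2.969395 − 2.094395 = 0.875000
ω = Δθ/dt = 0.875000/0.5 = 1.7500
R = Δx/(sin θ' − sin θ) = 0.7143
v = R·ω = 0.7143·1.7500 = 1.2500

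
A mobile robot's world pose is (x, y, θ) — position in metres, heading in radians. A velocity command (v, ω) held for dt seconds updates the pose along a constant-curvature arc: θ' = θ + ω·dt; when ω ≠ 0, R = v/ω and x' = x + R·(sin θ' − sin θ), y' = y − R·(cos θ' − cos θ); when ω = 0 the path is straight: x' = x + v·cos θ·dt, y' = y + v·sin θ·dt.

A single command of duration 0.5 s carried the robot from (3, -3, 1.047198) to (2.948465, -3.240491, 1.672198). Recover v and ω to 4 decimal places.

Δθ = 1.672198 − 1.047198 = 0.625000
ω = Δθ/dt = 0.625000/0.5 = 1.2500
R = −Δy/(cos θ' − cos θ) = -0.4000
v = R·ω = -0.4000·1.2500 = -0.5000

v = -0.5000, ω = 1.2500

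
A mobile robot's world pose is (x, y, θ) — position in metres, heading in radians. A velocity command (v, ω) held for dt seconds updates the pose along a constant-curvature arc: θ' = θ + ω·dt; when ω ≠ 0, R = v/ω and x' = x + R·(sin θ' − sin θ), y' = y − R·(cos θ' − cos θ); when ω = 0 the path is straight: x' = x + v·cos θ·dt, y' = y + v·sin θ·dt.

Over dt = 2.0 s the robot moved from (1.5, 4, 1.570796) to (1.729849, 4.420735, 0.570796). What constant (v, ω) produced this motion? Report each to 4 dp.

v = 0.2500, ω = -0.5000

Δθ = 0.570796 − 1.570796 = -1.000000
ω = Δθ/dt = -1.000000/2.0 = -0.5000
R = −Δy/(cos θ' − cos θ) = -0.5000
v = R·ω = -0.5000·-0.5000 = 0.2500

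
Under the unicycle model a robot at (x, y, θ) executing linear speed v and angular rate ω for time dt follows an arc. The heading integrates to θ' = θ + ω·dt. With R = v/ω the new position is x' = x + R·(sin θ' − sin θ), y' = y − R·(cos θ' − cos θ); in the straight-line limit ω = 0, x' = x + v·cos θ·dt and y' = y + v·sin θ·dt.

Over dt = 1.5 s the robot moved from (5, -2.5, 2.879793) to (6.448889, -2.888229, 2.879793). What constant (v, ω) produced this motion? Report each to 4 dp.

v = -1.0000, ω = 0.0000

Δθ = 2.879793 − 2.879793 = 0.000000
ω = Δθ/dt = 0.000000/1.5 = 0.0000
ω = 0 → v = (Δx·cos θ + Δy·sin θ)/dt = -1.0000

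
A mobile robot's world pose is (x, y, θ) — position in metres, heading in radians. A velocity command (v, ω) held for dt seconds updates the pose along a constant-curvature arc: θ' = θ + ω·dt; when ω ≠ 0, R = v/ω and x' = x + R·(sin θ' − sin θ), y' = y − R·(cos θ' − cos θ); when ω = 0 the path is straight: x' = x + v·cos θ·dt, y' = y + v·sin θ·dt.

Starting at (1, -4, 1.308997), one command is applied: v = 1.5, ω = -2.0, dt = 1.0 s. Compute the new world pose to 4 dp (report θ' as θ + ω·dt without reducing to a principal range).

(2.2024, -3.6162, -0.6910)

θ' = 1.3090 + -2.0·1.0 = -0.6910
R = v/ω = 1.5/-2.0 = -0.7500
x' = 1 + -0.7500·(sin -0.6910 − sin 1.3090) = 2.2024
y' = -4 − -0.7500·(cos -0.6910 − cos 1.3090) = -3.6162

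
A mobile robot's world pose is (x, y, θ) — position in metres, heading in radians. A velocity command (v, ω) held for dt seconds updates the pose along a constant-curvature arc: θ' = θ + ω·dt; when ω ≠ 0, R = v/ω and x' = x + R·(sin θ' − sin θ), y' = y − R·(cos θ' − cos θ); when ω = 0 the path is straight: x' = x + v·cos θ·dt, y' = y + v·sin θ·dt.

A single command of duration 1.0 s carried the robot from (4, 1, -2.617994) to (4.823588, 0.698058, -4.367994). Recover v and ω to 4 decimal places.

Δθ = -4.367994 − -2.617994 = -1.750000
ω = Δθ/dt = -1.750000/1.0 = -1.7500
R = Δx/(sin θ' − sin θ) = 0.5714
v = R·ω = 0.5714·-1.7500 = -1.0000

v = -1.0000, ω = -1.7500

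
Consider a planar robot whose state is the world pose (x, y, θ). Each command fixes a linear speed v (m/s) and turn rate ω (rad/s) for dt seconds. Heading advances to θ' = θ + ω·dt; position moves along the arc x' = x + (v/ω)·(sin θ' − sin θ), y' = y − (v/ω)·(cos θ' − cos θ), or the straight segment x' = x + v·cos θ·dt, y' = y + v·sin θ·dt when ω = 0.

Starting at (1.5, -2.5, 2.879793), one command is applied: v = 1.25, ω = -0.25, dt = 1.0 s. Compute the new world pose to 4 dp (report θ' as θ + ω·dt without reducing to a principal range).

(0.3454, -2.0297, 2.6298)

θ' = 2.8798 + -0.25·1.0 = 2.6298
R = v/ω = 1.25/-0.25 = -5.0000
x' = 1.5 + -5.0000·(sin 2.6298 − sin 2.8798) = 0.3454
y' = -2.5 − -5.0000·(cos 2.6298 − cos 2.8798) = -2.0297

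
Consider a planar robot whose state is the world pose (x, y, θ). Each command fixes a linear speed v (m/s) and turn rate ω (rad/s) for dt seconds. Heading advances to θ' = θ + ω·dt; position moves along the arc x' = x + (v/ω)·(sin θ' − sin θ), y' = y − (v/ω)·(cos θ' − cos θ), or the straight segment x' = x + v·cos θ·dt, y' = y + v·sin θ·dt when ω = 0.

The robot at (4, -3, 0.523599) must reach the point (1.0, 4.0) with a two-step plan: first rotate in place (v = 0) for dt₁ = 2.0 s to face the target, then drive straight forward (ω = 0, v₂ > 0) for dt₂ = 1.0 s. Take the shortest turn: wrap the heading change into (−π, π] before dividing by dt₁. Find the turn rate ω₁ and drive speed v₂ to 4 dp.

heading to target = atan2(4−-3, 1−4) = 1.9757
Δθ = wrap(1.9757 − 0.5236) = 1.4521; ω₁ = Δθ/dt₁ = 0.7260
distance = √((1−4)² + (4−-3)²) = 7.6158; v₂ = distance/dt₂ = 7.6158

ω₁ = 0.7260, v₂ = 7.6158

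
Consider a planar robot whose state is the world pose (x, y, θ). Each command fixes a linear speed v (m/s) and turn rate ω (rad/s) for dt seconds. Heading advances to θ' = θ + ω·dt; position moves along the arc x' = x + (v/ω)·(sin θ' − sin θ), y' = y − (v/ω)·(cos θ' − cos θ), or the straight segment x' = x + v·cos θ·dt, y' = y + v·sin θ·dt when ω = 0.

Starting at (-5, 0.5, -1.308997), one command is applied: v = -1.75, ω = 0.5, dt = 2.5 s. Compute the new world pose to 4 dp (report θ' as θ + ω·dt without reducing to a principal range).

θ' = -1.3090 + 0.5·2.5 = -0.0590
R = v/ω = -1.75/0.5 = -3.5000
x' = -5 + -3.5000·(sin -0.0590 − sin -1.3090) = -8.1744
y' = 0.5 − -3.5000·(cos -0.0590 − cos -1.3090) = 3.0880

(-8.1744, 3.0880, -0.0590)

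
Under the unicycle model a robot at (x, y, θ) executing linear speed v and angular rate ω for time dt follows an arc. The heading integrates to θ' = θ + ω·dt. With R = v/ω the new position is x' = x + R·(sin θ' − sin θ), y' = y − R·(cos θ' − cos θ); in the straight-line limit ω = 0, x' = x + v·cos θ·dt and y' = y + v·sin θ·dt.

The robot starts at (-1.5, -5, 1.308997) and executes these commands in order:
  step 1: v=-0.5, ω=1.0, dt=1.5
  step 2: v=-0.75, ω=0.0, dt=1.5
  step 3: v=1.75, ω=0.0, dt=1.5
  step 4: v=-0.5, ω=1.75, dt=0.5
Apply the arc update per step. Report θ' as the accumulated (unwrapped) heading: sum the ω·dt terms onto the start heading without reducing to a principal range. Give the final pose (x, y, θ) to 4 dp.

(-2.3573, -5.0869, 3.6840)

step 1: θ'=2.8090 (R=-0.5000) → pose (-1.1803, -5.6020, 2.8090)
step 2: θ'=2.8090 (straight) → pose (-0.1169, -5.9693, 2.8090)
step 3: θ'=2.8090 (straight) → pose (-2.5981, -5.1123, 2.8090)
step 4: θ'=3.6840 (R=-0.2857) → pose (-2.3573, -5.0869, 3.6840)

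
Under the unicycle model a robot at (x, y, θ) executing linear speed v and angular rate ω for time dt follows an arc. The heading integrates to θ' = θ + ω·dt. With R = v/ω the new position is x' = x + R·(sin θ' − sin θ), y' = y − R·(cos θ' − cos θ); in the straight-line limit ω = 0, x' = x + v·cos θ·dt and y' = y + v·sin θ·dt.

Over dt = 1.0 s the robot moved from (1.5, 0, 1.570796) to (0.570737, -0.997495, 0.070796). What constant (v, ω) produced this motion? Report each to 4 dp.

v = -1.5000, ω = -1.5000

Δθ = 0.070796 − 1.570796 = -1.500000
ω = Δθ/dt = -1.500000/1.0 = -1.5000
R = −Δy/(cos θ' − cos θ) = 1.0000
v = R·ω = 1.0000·-1.5000 = -1.5000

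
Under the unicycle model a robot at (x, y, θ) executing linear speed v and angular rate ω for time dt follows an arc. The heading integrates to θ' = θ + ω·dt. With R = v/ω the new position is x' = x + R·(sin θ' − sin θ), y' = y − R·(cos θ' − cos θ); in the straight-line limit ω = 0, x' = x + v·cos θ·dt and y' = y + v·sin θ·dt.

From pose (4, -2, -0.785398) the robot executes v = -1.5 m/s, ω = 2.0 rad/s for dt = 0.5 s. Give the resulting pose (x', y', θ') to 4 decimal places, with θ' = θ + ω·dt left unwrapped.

(3.3100, -1.7975, 0.2146)

θ' = -0.7854 + 2.0·0.5 = 0.2146
R = v/ω = -1.5/2.0 = -0.7500
x' = 4 + -0.7500·(sin 0.2146 − sin -0.7854) = 3.3100
y' = -2 − -0.7500·(cos 0.2146 − cos -0.7854) = -1.7975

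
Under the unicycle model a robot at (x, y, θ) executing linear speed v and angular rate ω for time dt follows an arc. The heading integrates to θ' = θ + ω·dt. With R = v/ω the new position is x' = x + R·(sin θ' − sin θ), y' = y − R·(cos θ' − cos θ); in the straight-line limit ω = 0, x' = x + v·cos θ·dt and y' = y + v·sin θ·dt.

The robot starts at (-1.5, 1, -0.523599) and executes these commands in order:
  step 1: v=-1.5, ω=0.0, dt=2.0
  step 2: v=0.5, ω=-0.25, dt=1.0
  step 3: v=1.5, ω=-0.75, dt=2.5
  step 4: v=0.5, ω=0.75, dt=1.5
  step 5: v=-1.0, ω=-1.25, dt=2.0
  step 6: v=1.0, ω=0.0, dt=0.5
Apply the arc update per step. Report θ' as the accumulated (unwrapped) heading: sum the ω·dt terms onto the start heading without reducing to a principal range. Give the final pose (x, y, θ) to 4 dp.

(-3.4030, -0.6804, -4.0236)

step 1: θ'=-0.5236 (straight) → pose (-4.0981, 2.5000, -0.5236)
step 2: θ'=-0.7736 (R=-2.0000) → pose (-3.7006, 2.1988, -0.7736)
step 3: θ'=-2.6486 (R=-2.0000) → pose (-4.1515, -0.9939, -2.6486)
step 4: θ'=-1.5236 (R=0.6667) → pose (-4.5020, -1.6126, -1.5236)
step 5: θ'=-4.0236 (R=0.8000) → pose (-3.0852, -1.0664, -4.0236)
step 6: θ'=-4.0236 (straight) → pose (-3.4030, -0.6804, -4.0236)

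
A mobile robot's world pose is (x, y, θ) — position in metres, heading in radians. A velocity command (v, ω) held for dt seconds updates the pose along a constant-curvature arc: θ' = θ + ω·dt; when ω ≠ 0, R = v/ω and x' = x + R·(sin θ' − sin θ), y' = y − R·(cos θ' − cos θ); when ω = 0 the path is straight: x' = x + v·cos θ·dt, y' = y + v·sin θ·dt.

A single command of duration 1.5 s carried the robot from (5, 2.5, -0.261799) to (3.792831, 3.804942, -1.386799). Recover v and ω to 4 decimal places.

v = -1.2500, ω = -0.7500

Δθ = -1.386799 − -0.261799 = -1.125000
ω = Δθ/dt = -1.125000/1.5 = -0.7500
R = −Δy/(cos θ' − cos θ) = 1.6667
v = R·ω = 1.6667·-0.7500 = -1.2500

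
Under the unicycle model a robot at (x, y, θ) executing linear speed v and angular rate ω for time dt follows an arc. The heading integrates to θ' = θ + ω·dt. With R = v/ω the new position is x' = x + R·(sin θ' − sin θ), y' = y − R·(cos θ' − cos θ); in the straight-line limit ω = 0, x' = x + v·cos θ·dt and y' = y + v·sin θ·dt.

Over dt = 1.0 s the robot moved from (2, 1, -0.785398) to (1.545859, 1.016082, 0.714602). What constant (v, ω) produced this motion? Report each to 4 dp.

Δθ = 0.714602 − -0.785398 = 1.500000
ω = Δθ/dt = 1.500000/1.0 = 1.5000
R = Δx/(sin θ' − sin θ) = -0.3333
v = R·ω = -0.3333·1.5000 = -0.5000

v = -0.5000, ω = 1.5000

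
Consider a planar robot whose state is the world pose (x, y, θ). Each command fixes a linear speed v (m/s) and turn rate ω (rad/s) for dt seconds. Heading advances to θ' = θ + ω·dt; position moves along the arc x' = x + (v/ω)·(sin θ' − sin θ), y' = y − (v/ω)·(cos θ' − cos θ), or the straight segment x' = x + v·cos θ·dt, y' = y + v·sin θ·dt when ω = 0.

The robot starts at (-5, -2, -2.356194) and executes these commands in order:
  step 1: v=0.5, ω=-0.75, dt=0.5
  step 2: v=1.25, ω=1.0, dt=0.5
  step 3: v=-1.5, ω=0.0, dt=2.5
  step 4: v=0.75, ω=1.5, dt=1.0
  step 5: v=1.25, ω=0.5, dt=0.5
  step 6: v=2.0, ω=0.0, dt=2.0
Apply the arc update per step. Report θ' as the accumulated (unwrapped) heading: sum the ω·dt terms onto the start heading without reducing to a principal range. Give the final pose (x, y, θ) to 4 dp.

(0.7255, -2.4432, -0.4812)

step 1: θ'=-2.7312 (R=-0.6667) → pose (-5.2054, -2.1399, -2.7312)
step 2: θ'=-2.2312 (R=1.2500) → pose (-5.6939, -2.5193, -2.2312)
step 3: θ'=-2.2312 (straight) → pose (-3.3935, 0.4422, -2.2312)
step 4: θ'=-0.7312 (R=0.5000) → pose (-3.3325, -0.2367, -0.7312)
step 5: θ'=-0.4812 (R=2.5000) → pose (-2.8202, -0.5918, -0.4812)
step 6: θ'=-0.4812 (straight) → pose (0.7255, -2.4432, -0.4812)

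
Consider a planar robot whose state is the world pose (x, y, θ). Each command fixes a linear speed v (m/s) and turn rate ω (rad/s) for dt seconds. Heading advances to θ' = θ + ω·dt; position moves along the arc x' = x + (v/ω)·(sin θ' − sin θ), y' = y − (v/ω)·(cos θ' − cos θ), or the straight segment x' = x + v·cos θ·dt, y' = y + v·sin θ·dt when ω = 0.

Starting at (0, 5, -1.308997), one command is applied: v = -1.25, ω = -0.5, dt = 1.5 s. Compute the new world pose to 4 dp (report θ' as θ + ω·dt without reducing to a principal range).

θ' = -1.3090 + -0.5·1.5 = -2.0590
R = v/ω = -1.25/-0.5 = 2.5000
x' = 0 + 2.5000·(sin -2.0590 − sin -1.3090) = 0.2069
y' = 5 − 2.5000·(cos -2.0590 − cos -1.3090) = 6.8196

(0.2069, 6.8196, -2.0590)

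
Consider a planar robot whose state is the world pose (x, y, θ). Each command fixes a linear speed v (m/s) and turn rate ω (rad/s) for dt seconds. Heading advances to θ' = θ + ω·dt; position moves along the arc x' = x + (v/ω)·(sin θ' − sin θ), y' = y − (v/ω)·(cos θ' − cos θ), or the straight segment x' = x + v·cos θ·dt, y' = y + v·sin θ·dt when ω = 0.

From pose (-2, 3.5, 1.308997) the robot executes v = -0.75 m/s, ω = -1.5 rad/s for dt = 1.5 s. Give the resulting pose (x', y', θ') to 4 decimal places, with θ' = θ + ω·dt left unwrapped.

(-2.8870, 3.3349, -0.9410)

θ' = 1.3090 + -1.5·1.5 = -0.9410
R = v/ω = -0.75/-1.5 = 0.5000
x' = -2 + 0.5000·(sin -0.9410 − sin 1.3090) = -2.8870
y' = 3.5 − 0.5000·(cos -0.9410 − cos 1.3090) = 3.3349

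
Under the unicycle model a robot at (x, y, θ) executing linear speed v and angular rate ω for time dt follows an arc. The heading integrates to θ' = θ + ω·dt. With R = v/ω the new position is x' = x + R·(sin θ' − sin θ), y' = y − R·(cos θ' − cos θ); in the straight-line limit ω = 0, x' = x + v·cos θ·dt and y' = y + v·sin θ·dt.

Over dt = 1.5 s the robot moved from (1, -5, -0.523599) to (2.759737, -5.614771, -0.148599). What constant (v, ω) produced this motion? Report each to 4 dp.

Δθ = -0.148599 − -0.523599 = 0.375000
ω = Δθ/dt = 0.375000/1.5 = 0.2500
R = Δx/(sin θ' − sin θ) = 5.0000
v = R·ω = 5.0000·0.2500 = 1.2500

v = 1.2500, ω = 0.2500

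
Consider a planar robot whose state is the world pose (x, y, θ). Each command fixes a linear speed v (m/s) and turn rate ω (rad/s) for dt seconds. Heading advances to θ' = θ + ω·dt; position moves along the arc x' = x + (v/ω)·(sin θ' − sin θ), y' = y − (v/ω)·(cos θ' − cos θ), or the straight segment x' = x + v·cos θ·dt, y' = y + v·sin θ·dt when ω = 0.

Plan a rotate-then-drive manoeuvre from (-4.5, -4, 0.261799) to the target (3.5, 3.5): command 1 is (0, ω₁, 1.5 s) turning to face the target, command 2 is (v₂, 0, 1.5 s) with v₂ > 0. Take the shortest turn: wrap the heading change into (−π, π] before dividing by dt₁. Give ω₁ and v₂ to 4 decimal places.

heading to target = atan2(3.5−-4, 3.5−-4.5) = 0.7532
Δθ = wrap(0.7532 − 0.2618) = 0.4914; ω₁ = Δθ/dt₁ = 0.3276
distance = √((3.5−-4.5)² + (3.5−-4)²) = 10.9659; v₂ = distance/dt₂ = 7.3106

ω₁ = 0.3276, v₂ = 7.3106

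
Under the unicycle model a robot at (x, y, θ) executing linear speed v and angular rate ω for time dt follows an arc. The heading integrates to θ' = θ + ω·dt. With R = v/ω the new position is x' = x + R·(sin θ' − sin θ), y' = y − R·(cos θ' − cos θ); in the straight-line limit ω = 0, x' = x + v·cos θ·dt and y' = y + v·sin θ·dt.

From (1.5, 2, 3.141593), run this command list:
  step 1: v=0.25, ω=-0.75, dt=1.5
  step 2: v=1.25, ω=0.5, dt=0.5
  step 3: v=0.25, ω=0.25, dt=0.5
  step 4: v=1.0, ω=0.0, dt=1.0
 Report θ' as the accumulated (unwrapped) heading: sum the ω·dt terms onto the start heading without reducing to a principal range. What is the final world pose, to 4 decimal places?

(0.0448, 3.4865, 2.3916)

step 1: θ'=2.0166 (R=-0.3333) → pose (1.1992, 2.1896, 2.0166)
step 2: θ'=2.2666 (R=2.5000) → pose (0.8624, 2.7142, 2.2666)
step 3: θ'=2.3916 (R=1.0000) → pose (0.7765, 2.8049, 2.3916)
step 4: θ'=2.3916 (straight) → pose (0.0448, 3.4865, 2.3916)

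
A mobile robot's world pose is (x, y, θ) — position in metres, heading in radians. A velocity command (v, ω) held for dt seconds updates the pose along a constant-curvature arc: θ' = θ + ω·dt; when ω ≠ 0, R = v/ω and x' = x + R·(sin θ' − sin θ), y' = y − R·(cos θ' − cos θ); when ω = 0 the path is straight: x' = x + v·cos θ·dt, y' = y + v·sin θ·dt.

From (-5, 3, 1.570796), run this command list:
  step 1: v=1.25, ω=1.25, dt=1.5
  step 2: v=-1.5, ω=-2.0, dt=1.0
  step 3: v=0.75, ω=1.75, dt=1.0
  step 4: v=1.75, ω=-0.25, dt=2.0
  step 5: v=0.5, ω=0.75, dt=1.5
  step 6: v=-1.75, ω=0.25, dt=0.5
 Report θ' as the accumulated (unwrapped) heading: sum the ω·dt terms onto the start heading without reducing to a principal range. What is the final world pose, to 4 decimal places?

step 1: θ'=3.4458 (R=1.0000) → pose (-6.2995, 3.9541, 3.4458)
step 2: θ'=1.4458 (R=0.7500) → pose (-5.3307, 3.1450, 1.4458)
step 3: θ'=3.1958 (R=0.4286) → pose (-5.7792, 3.6264, 3.1958)
step 4: θ'=2.6958 (R=-7.0000) → pose (-9.1767, 4.3002, 2.6958)
step 5: θ'=3.8208 (R=0.6667) → pose (-9.8829, 4.2174, 3.8208)
step 6: θ'=3.9458 (R=-7.0000) → pose (-9.2382, 4.8082, 3.9458)

(-9.2382, 4.8082, 3.9458)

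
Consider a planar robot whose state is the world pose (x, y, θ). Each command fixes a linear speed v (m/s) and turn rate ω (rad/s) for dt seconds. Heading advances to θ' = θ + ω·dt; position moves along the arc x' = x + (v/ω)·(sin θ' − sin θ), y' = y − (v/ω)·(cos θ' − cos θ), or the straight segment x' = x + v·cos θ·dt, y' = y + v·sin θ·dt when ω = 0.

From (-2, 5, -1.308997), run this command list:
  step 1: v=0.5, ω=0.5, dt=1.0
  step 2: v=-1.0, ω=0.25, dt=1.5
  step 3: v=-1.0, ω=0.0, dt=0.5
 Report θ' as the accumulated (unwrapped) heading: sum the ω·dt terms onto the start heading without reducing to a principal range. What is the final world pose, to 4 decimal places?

(-3.4237, 5.6471, -0.4340)

step 1: θ'=-0.8090 (R=1.0000) → pose (-1.7577, 4.5686, -0.8090)
step 2: θ'=-0.4340 (R=-4.0000) → pose (-2.9700, 5.4369, -0.4340)
step 3: θ'=-0.4340 (straight) → pose (-3.4237, 5.6471, -0.4340)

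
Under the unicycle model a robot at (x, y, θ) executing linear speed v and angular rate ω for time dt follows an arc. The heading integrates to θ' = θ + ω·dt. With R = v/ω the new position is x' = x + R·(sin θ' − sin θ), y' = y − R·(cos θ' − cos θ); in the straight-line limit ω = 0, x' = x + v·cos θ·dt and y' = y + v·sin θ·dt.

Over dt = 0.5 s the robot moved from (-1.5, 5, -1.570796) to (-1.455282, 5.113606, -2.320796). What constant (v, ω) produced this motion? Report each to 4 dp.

v = -0.2500, ω = -1.5000

Δθ = -2.320796 − -1.570796 = -0.750000
ω = Δθ/dt = -0.750000/0.5 = -1.5000
R = −Δy/(cos θ' − cos θ) = 0.1667
v = R·ω = 0.1667·-1.5000 = -0.2500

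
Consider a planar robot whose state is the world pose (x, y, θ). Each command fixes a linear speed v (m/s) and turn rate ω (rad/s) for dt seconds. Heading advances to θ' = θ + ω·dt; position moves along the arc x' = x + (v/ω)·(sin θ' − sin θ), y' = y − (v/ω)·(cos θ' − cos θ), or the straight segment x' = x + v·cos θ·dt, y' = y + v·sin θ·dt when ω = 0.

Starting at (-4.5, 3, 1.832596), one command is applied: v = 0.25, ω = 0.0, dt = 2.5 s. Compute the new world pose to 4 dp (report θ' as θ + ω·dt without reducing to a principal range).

θ' = 1.8326 + 0.0·2.5 = 1.8326
ω = 0 → straight: x' = -4.5 + 0.25·cos(1.8326)·2.5 = -4.6618
y' = 3 + 0.25·sin(1.8326)·2.5 = 3.6037

(-4.6618, 3.6037, 1.8326)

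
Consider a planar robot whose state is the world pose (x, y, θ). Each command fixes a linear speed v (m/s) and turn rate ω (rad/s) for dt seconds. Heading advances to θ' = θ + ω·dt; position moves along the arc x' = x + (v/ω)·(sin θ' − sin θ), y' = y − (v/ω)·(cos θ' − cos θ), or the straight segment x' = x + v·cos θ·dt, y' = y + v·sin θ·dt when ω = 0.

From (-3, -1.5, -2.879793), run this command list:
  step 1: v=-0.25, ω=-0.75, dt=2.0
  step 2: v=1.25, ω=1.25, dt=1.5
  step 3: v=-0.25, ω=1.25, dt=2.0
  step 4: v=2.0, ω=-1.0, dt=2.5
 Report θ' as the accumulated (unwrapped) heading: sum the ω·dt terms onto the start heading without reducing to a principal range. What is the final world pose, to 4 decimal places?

step 1: θ'=-4.3798 (R=0.3333) → pose (-2.5987, -1.7131, -4.3798)
step 2: θ'=-2.5048 (R=1.0000) → pose (-4.1385, -1.2356, -2.5048)
step 3: θ'=-0.0048 (R=-0.2000) → pose (-4.2565, -0.8748, -0.0048)
step 4: θ'=-2.5048 (R=-2.0000) → pose (-3.0768, -4.4828, -2.5048)

(-3.0768, -4.4828, -2.5048)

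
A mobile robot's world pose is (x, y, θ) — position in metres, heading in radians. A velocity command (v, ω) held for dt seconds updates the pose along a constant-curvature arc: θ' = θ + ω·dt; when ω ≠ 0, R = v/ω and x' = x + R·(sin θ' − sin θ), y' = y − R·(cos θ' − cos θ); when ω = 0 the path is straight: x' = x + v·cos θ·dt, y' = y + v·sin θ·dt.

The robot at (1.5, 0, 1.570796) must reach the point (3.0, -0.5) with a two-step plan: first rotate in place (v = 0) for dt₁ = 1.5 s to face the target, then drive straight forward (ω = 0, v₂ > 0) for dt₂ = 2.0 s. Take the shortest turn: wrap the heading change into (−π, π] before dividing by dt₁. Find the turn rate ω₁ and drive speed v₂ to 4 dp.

ω₁ = -1.2617, v₂ = 0.7906

heading to target = atan2(-0.5−0, 3−1.5) = -0.3218
Δθ = wrap(-0.3218 − 1.5708) = -1.8925; ω₁ = Δθ/dt₁ = -1.2617
distance = √((3−1.5)² + (-0.5−0)²) = 1.5811; v₂ = distance/dt₂ = 0.7906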